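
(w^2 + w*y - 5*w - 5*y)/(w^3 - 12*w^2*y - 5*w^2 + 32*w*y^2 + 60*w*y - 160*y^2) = (w + y)/(w^2 - 12*w*y + 32*y^2)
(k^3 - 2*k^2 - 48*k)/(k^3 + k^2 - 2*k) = (k^2 - 2*k - 48)/(k^2 + k - 2)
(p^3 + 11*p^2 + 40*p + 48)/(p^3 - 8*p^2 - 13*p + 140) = (p^2 + 7*p + 12)/(p^2 - 12*p + 35)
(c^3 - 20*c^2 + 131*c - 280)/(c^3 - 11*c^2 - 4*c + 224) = (c - 5)/(c + 4)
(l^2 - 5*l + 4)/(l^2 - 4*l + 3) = (l - 4)/(l - 3)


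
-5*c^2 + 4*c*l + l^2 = (-c + l)*(5*c + l)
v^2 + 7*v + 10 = (v + 2)*(v + 5)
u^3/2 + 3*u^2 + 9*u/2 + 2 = (u/2 + 1/2)*(u + 1)*(u + 4)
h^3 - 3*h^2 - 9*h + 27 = (h - 3)^2*(h + 3)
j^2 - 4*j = j*(j - 4)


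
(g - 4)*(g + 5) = g^2 + g - 20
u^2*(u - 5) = u^3 - 5*u^2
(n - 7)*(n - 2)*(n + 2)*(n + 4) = n^4 - 3*n^3 - 32*n^2 + 12*n + 112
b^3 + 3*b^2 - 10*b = b*(b - 2)*(b + 5)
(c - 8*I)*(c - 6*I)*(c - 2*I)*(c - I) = c^4 - 17*I*c^3 - 92*c^2 + 172*I*c + 96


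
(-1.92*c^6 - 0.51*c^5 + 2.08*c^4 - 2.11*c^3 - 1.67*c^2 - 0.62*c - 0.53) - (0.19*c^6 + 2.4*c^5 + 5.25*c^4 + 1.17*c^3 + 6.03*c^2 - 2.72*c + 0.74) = -2.11*c^6 - 2.91*c^5 - 3.17*c^4 - 3.28*c^3 - 7.7*c^2 + 2.1*c - 1.27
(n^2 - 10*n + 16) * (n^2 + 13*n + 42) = n^4 + 3*n^3 - 72*n^2 - 212*n + 672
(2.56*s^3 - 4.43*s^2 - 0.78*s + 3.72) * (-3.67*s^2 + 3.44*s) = -9.3952*s^5 + 25.0645*s^4 - 12.3766*s^3 - 16.3356*s^2 + 12.7968*s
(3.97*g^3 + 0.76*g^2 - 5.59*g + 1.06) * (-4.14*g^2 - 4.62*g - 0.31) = -16.4358*g^5 - 21.4878*g^4 + 18.4007*g^3 + 21.2018*g^2 - 3.1643*g - 0.3286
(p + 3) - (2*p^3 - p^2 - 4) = -2*p^3 + p^2 + p + 7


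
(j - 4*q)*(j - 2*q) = j^2 - 6*j*q + 8*q^2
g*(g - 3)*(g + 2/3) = g^3 - 7*g^2/3 - 2*g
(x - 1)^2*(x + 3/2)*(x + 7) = x^4 + 13*x^3/2 - 11*x^2/2 - 25*x/2 + 21/2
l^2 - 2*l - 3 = (l - 3)*(l + 1)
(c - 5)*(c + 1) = c^2 - 4*c - 5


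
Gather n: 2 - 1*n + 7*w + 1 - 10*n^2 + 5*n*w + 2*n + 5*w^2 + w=-10*n^2 + n*(5*w + 1) + 5*w^2 + 8*w + 3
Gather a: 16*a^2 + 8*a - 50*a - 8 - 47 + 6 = 16*a^2 - 42*a - 49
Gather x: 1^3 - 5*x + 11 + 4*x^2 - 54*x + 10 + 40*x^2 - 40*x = 44*x^2 - 99*x + 22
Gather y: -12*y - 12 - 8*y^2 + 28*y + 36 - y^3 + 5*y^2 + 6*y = -y^3 - 3*y^2 + 22*y + 24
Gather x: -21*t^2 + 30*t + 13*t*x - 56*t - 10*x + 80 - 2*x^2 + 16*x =-21*t^2 - 26*t - 2*x^2 + x*(13*t + 6) + 80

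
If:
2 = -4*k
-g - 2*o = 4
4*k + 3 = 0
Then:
No Solution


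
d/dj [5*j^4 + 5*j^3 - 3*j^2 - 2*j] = 20*j^3 + 15*j^2 - 6*j - 2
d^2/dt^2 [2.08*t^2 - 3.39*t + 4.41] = 4.16000000000000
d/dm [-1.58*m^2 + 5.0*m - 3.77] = 5.0 - 3.16*m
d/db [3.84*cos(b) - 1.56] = -3.84*sin(b)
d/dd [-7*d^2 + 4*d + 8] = 4 - 14*d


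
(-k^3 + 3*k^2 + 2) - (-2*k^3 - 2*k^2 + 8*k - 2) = k^3 + 5*k^2 - 8*k + 4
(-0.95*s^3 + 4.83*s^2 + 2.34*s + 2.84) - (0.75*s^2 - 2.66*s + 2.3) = -0.95*s^3 + 4.08*s^2 + 5.0*s + 0.54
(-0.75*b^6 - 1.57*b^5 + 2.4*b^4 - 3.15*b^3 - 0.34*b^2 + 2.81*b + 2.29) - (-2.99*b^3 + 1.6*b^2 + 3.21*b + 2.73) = -0.75*b^6 - 1.57*b^5 + 2.4*b^4 - 0.16*b^3 - 1.94*b^2 - 0.4*b - 0.44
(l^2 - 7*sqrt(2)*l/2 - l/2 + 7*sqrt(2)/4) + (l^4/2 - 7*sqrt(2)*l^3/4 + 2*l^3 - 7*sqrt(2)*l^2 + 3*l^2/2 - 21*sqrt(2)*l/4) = l^4/2 - 7*sqrt(2)*l^3/4 + 2*l^3 - 7*sqrt(2)*l^2 + 5*l^2/2 - 35*sqrt(2)*l/4 - l/2 + 7*sqrt(2)/4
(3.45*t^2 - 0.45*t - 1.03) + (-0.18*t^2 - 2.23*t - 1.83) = 3.27*t^2 - 2.68*t - 2.86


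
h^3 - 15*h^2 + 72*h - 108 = (h - 6)^2*(h - 3)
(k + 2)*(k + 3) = k^2 + 5*k + 6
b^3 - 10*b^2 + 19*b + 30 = (b - 6)*(b - 5)*(b + 1)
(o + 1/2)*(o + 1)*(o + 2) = o^3 + 7*o^2/2 + 7*o/2 + 1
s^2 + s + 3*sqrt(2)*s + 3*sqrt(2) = (s + 1)*(s + 3*sqrt(2))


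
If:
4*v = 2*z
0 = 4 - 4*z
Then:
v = 1/2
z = 1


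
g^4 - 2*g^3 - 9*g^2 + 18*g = g*(g - 3)*(g - 2)*(g + 3)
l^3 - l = l*(l - 1)*(l + 1)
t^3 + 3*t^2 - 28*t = t*(t - 4)*(t + 7)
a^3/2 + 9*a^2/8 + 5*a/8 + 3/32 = (a/2 + 1/4)*(a + 1/4)*(a + 3/2)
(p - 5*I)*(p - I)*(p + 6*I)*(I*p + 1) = I*p^4 + p^3 + 31*I*p^2 + 61*p - 30*I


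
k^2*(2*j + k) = 2*j*k^2 + k^3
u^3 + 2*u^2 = u^2*(u + 2)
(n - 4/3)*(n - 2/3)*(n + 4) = n^3 + 2*n^2 - 64*n/9 + 32/9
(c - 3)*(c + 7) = c^2 + 4*c - 21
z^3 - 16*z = z*(z - 4)*(z + 4)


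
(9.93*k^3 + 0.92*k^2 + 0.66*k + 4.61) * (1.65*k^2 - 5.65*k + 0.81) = 16.3845*k^5 - 54.5865*k^4 + 3.9343*k^3 + 4.6227*k^2 - 25.5119*k + 3.7341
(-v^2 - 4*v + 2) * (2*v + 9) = -2*v^3 - 17*v^2 - 32*v + 18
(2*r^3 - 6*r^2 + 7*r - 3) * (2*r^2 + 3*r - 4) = 4*r^5 - 6*r^4 - 12*r^3 + 39*r^2 - 37*r + 12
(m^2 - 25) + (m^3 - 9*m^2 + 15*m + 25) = m^3 - 8*m^2 + 15*m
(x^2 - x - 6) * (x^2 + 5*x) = x^4 + 4*x^3 - 11*x^2 - 30*x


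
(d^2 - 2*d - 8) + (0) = d^2 - 2*d - 8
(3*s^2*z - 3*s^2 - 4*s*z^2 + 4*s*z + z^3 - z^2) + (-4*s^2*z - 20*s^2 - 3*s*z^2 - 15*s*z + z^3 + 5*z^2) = -s^2*z - 23*s^2 - 7*s*z^2 - 11*s*z + 2*z^3 + 4*z^2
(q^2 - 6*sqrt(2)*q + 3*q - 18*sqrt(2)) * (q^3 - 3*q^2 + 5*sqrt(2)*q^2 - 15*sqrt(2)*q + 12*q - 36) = q^5 - sqrt(2)*q^4 - 57*q^3 - 63*sqrt(2)*q^2 + 432*q + 648*sqrt(2)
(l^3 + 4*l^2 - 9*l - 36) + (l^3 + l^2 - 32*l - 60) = 2*l^3 + 5*l^2 - 41*l - 96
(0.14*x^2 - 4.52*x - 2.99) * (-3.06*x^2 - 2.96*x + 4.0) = -0.4284*x^4 + 13.4168*x^3 + 23.0886*x^2 - 9.2296*x - 11.96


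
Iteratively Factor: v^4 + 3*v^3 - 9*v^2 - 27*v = (v)*(v^3 + 3*v^2 - 9*v - 27) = v*(v + 3)*(v^2 - 9) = v*(v + 3)^2*(v - 3)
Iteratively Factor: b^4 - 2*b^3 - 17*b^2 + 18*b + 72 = (b - 3)*(b^3 + b^2 - 14*b - 24) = (b - 3)*(b + 3)*(b^2 - 2*b - 8) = (b - 4)*(b - 3)*(b + 3)*(b + 2)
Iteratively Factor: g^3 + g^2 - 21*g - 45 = (g - 5)*(g^2 + 6*g + 9) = (g - 5)*(g + 3)*(g + 3)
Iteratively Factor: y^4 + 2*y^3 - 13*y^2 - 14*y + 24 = (y - 3)*(y^3 + 5*y^2 + 2*y - 8) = (y - 3)*(y - 1)*(y^2 + 6*y + 8) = (y - 3)*(y - 1)*(y + 2)*(y + 4)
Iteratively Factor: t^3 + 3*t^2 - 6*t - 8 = (t + 4)*(t^2 - t - 2) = (t - 2)*(t + 4)*(t + 1)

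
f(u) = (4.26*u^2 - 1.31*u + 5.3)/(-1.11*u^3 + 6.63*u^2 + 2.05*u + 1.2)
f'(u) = (8.52*u - 1.31)/(-1.11*u^3 + 6.63*u^2 + 2.05*u + 1.2) + (3.33*u^2 - 13.26*u - 2.05)*(4.26*u^2 - 1.31*u + 5.3)/(-1.11*u^3 + 6.63*u^2 + 2.05*u + 1.2)^2 = (4.7286*u^4 - 2.9082*u^3 + 35.0673*u^2 - 60.054*u - 12.437)/(1.2321*u^6 - 14.7186*u^5 + 39.4059*u^4 + 24.519*u^3 + 20.1145*u^2 + 4.92*u + 1.44)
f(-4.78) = 0.41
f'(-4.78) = 0.06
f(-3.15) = 0.54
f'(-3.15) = 0.12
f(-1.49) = 1.01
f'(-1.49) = 0.69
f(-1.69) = 0.89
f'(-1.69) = 0.50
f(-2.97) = 0.57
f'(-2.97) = 0.13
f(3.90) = 1.47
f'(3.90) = 0.62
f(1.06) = 0.92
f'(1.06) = -0.38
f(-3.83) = 0.48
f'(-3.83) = 0.08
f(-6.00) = 0.36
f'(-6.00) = 0.04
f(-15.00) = 0.19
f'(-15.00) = 0.01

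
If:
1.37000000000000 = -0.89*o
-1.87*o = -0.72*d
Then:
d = -4.00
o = -1.54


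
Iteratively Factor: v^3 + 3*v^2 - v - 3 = (v + 1)*(v^2 + 2*v - 3) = (v + 1)*(v + 3)*(v - 1)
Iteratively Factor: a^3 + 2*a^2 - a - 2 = (a + 2)*(a^2 - 1) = (a - 1)*(a + 2)*(a + 1)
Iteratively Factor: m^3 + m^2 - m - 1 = (m + 1)*(m^2 - 1) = (m - 1)*(m + 1)*(m + 1)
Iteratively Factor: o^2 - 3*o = (o - 3)*(o)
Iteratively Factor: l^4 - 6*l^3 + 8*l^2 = (l)*(l^3 - 6*l^2 + 8*l) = l*(l - 2)*(l^2 - 4*l) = l*(l - 4)*(l - 2)*(l)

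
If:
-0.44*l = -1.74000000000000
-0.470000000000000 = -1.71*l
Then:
No Solution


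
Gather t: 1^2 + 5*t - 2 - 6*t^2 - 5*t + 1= -6*t^2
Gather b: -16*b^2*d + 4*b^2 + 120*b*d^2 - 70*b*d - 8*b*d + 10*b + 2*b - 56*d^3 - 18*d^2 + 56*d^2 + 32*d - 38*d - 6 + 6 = b^2*(4 - 16*d) + b*(120*d^2 - 78*d + 12) - 56*d^3 + 38*d^2 - 6*d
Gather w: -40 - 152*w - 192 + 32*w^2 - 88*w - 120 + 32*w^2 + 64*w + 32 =64*w^2 - 176*w - 320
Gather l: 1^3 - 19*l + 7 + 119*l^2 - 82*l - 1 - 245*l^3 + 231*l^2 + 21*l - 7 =-245*l^3 + 350*l^2 - 80*l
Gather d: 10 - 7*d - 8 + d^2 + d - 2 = d^2 - 6*d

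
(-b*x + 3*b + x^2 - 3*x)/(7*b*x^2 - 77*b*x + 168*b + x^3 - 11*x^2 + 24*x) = (-b + x)/(7*b*x - 56*b + x^2 - 8*x)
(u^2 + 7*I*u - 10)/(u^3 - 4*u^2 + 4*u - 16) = (u + 5*I)/(u^2 - 2*u*(2 + I) + 8*I)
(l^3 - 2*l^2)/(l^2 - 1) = l^2*(l - 2)/(l^2 - 1)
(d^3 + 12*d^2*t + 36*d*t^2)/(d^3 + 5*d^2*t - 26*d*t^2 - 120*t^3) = d*(-d - 6*t)/(-d^2 + d*t + 20*t^2)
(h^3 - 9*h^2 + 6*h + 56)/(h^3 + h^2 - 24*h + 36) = (h^3 - 9*h^2 + 6*h + 56)/(h^3 + h^2 - 24*h + 36)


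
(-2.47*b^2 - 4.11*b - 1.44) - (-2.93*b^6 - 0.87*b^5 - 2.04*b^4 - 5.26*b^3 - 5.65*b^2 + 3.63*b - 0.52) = 2.93*b^6 + 0.87*b^5 + 2.04*b^4 + 5.26*b^3 + 3.18*b^2 - 7.74*b - 0.92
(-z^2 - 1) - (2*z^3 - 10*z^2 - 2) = -2*z^3 + 9*z^2 + 1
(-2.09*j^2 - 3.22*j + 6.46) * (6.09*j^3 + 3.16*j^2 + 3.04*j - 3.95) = -12.7281*j^5 - 26.2142*j^4 + 22.8126*j^3 + 18.8803*j^2 + 32.3574*j - 25.517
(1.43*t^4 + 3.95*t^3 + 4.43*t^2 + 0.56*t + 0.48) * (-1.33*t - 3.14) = -1.9019*t^5 - 9.7437*t^4 - 18.2949*t^3 - 14.655*t^2 - 2.3968*t - 1.5072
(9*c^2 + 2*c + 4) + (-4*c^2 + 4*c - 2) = 5*c^2 + 6*c + 2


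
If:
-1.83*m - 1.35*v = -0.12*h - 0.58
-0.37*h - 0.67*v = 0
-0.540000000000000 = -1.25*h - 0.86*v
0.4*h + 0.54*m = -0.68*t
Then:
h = 0.70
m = 0.65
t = -0.92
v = -0.38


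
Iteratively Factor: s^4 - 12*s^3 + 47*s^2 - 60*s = (s - 5)*(s^3 - 7*s^2 + 12*s) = s*(s - 5)*(s^2 - 7*s + 12) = s*(s - 5)*(s - 4)*(s - 3)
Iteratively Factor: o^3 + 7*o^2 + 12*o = (o)*(o^2 + 7*o + 12) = o*(o + 3)*(o + 4)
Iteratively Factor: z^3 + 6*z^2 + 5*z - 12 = (z - 1)*(z^2 + 7*z + 12) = (z - 1)*(z + 3)*(z + 4)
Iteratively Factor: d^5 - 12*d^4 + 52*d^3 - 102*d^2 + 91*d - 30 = (d - 2)*(d^4 - 10*d^3 + 32*d^2 - 38*d + 15) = (d - 2)*(d - 1)*(d^3 - 9*d^2 + 23*d - 15) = (d - 5)*(d - 2)*(d - 1)*(d^2 - 4*d + 3) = (d - 5)*(d - 3)*(d - 2)*(d - 1)*(d - 1)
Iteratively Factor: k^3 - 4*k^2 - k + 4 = (k - 1)*(k^2 - 3*k - 4) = (k - 4)*(k - 1)*(k + 1)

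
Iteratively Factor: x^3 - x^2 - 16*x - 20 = (x + 2)*(x^2 - 3*x - 10) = (x + 2)^2*(x - 5)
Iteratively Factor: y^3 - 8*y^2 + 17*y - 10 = (y - 1)*(y^2 - 7*y + 10) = (y - 2)*(y - 1)*(y - 5)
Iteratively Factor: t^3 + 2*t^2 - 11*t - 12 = (t + 1)*(t^2 + t - 12) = (t + 1)*(t + 4)*(t - 3)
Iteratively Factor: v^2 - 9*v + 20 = (v - 4)*(v - 5)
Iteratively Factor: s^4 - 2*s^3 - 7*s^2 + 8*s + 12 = (s + 2)*(s^3 - 4*s^2 + s + 6) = (s + 1)*(s + 2)*(s^2 - 5*s + 6) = (s - 3)*(s + 1)*(s + 2)*(s - 2)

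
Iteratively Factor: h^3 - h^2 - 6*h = (h + 2)*(h^2 - 3*h) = (h - 3)*(h + 2)*(h)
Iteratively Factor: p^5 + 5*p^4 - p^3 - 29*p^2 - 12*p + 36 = (p + 3)*(p^4 + 2*p^3 - 7*p^2 - 8*p + 12) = (p - 2)*(p + 3)*(p^3 + 4*p^2 + p - 6) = (p - 2)*(p + 3)^2*(p^2 + p - 2) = (p - 2)*(p - 1)*(p + 3)^2*(p + 2)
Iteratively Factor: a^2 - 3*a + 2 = (a - 2)*(a - 1)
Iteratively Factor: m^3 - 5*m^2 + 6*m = (m - 3)*(m^2 - 2*m) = m*(m - 3)*(m - 2)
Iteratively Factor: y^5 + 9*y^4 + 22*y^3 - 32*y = (y + 2)*(y^4 + 7*y^3 + 8*y^2 - 16*y) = y*(y + 2)*(y^3 + 7*y^2 + 8*y - 16) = y*(y + 2)*(y + 4)*(y^2 + 3*y - 4) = y*(y - 1)*(y + 2)*(y + 4)*(y + 4)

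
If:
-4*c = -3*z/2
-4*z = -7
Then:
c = 21/32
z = 7/4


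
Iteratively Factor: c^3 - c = (c)*(c^2 - 1) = c*(c - 1)*(c + 1)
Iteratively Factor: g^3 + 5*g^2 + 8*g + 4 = (g + 1)*(g^2 + 4*g + 4) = (g + 1)*(g + 2)*(g + 2)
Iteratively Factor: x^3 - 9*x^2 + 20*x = (x - 5)*(x^2 - 4*x) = (x - 5)*(x - 4)*(x)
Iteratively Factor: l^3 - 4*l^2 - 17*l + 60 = (l - 3)*(l^2 - l - 20) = (l - 5)*(l - 3)*(l + 4)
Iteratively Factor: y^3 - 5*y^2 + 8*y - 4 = (y - 1)*(y^2 - 4*y + 4) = (y - 2)*(y - 1)*(y - 2)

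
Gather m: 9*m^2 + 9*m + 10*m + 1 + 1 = 9*m^2 + 19*m + 2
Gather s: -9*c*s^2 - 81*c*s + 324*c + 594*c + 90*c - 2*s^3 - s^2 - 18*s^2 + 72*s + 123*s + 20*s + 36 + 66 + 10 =1008*c - 2*s^3 + s^2*(-9*c - 19) + s*(215 - 81*c) + 112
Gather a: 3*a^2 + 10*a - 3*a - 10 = 3*a^2 + 7*a - 10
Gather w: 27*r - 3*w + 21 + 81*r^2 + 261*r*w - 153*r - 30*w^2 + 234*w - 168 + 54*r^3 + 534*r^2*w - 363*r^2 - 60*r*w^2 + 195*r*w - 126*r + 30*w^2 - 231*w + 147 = 54*r^3 - 282*r^2 - 60*r*w^2 - 252*r + w*(534*r^2 + 456*r)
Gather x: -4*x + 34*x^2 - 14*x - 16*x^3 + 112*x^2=-16*x^3 + 146*x^2 - 18*x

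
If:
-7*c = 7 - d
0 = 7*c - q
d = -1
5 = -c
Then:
No Solution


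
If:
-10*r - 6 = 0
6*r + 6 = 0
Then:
No Solution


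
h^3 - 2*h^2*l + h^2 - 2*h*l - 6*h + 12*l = (h - 2)*(h + 3)*(h - 2*l)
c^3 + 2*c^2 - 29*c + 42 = (c - 3)*(c - 2)*(c + 7)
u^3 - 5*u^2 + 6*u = u*(u - 3)*(u - 2)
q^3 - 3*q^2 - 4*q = q*(q - 4)*(q + 1)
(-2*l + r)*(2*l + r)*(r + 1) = -4*l^2*r - 4*l^2 + r^3 + r^2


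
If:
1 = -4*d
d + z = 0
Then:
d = -1/4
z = 1/4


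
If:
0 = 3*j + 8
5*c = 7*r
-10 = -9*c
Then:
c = 10/9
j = -8/3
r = 50/63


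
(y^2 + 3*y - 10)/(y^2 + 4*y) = (y^2 + 3*y - 10)/(y*(y + 4))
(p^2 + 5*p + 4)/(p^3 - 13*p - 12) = (p + 4)/(p^2 - p - 12)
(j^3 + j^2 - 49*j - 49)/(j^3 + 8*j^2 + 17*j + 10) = (j^2 - 49)/(j^2 + 7*j + 10)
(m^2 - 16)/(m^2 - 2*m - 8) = (m + 4)/(m + 2)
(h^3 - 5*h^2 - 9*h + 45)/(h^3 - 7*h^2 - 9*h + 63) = (h - 5)/(h - 7)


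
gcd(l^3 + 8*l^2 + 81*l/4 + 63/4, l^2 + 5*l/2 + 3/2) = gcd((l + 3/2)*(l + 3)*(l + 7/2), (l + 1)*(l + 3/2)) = l + 3/2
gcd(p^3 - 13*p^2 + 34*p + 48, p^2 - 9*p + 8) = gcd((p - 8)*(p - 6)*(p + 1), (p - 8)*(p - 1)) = p - 8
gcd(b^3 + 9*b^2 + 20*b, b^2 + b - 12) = b + 4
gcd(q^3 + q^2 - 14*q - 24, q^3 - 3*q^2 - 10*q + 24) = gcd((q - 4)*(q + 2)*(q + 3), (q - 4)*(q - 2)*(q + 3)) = q^2 - q - 12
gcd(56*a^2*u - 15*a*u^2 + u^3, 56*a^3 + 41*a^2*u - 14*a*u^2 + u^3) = 56*a^2 - 15*a*u + u^2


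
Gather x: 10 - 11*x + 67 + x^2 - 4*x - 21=x^2 - 15*x + 56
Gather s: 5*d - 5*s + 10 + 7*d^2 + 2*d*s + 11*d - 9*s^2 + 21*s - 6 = 7*d^2 + 16*d - 9*s^2 + s*(2*d + 16) + 4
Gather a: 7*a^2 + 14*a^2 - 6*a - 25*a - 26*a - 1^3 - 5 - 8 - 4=21*a^2 - 57*a - 18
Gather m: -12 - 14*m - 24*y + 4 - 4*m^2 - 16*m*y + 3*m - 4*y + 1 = -4*m^2 + m*(-16*y - 11) - 28*y - 7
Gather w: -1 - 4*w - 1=-4*w - 2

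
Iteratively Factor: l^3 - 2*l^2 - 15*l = (l - 5)*(l^2 + 3*l) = (l - 5)*(l + 3)*(l)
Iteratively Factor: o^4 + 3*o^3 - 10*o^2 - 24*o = (o)*(o^3 + 3*o^2 - 10*o - 24) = o*(o - 3)*(o^2 + 6*o + 8) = o*(o - 3)*(o + 4)*(o + 2)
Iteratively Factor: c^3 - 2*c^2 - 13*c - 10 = (c - 5)*(c^2 + 3*c + 2) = (c - 5)*(c + 1)*(c + 2)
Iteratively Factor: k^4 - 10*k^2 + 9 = (k + 3)*(k^3 - 3*k^2 - k + 3) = (k - 3)*(k + 3)*(k^2 - 1) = (k - 3)*(k - 1)*(k + 3)*(k + 1)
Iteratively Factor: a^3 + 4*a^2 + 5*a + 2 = (a + 2)*(a^2 + 2*a + 1) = (a + 1)*(a + 2)*(a + 1)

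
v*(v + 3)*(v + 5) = v^3 + 8*v^2 + 15*v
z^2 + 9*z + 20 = (z + 4)*(z + 5)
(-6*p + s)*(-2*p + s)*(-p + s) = -12*p^3 + 20*p^2*s - 9*p*s^2 + s^3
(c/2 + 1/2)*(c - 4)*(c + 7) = c^3/2 + 2*c^2 - 25*c/2 - 14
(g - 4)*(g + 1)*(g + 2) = g^3 - g^2 - 10*g - 8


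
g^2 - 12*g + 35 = (g - 7)*(g - 5)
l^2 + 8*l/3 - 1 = (l - 1/3)*(l + 3)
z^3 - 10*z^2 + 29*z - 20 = (z - 5)*(z - 4)*(z - 1)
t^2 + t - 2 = (t - 1)*(t + 2)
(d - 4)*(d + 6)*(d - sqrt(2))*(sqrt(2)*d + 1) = sqrt(2)*d^4 - d^3 + 2*sqrt(2)*d^3 - 25*sqrt(2)*d^2 - 2*d^2 - 2*sqrt(2)*d + 24*d + 24*sqrt(2)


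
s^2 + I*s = s*(s + I)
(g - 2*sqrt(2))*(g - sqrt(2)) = g^2 - 3*sqrt(2)*g + 4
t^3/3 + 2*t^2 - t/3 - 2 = (t/3 + 1/3)*(t - 1)*(t + 6)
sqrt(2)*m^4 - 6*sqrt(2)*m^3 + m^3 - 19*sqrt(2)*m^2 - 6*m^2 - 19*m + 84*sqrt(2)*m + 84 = (m - 7)*(m - 3)*(m + 4)*(sqrt(2)*m + 1)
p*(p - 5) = p^2 - 5*p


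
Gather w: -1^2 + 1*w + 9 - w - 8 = 0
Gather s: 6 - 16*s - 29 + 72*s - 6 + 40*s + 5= 96*s - 24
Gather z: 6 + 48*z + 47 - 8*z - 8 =40*z + 45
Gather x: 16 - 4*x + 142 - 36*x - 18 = 140 - 40*x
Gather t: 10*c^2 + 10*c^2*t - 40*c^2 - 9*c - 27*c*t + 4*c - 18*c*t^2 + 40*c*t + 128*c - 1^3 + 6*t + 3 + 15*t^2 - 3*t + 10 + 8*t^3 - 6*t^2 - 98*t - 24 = -30*c^2 + 123*c + 8*t^3 + t^2*(9 - 18*c) + t*(10*c^2 + 13*c - 95) - 12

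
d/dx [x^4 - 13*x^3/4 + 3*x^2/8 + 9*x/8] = 4*x^3 - 39*x^2/4 + 3*x/4 + 9/8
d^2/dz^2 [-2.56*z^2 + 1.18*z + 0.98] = -5.12000000000000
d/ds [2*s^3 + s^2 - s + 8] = 6*s^2 + 2*s - 1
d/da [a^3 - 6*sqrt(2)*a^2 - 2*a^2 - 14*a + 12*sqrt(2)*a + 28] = 3*a^2 - 12*sqrt(2)*a - 4*a - 14 + 12*sqrt(2)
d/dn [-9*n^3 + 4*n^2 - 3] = n*(8 - 27*n)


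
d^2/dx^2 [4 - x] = 0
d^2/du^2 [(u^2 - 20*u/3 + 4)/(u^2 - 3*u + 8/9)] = 18*(-297*u^3 + 756*u^2 - 1476*u + 1252)/(729*u^6 - 6561*u^5 + 21627*u^4 - 31347*u^3 + 19224*u^2 - 5184*u + 512)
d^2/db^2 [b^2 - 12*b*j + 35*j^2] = 2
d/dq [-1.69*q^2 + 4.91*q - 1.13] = 4.91 - 3.38*q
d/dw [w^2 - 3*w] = 2*w - 3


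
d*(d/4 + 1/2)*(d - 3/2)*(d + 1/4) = d^4/4 + 3*d^3/16 - 23*d^2/32 - 3*d/16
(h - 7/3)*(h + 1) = h^2 - 4*h/3 - 7/3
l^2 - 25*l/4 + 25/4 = (l - 5)*(l - 5/4)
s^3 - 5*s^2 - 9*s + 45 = (s - 5)*(s - 3)*(s + 3)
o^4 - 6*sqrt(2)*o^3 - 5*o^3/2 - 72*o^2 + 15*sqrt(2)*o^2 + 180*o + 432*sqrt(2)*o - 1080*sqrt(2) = (o - 5/2)*(o - 6*sqrt(2))^2*(o + 6*sqrt(2))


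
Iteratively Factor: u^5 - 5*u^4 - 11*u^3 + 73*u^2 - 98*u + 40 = (u - 1)*(u^4 - 4*u^3 - 15*u^2 + 58*u - 40) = (u - 5)*(u - 1)*(u^3 + u^2 - 10*u + 8) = (u - 5)*(u - 1)^2*(u^2 + 2*u - 8) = (u - 5)*(u - 1)^2*(u + 4)*(u - 2)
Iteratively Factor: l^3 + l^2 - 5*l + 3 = (l - 1)*(l^2 + 2*l - 3) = (l - 1)^2*(l + 3)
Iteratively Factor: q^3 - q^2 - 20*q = (q)*(q^2 - q - 20) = q*(q - 5)*(q + 4)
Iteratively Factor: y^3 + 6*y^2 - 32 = (y + 4)*(y^2 + 2*y - 8) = (y - 2)*(y + 4)*(y + 4)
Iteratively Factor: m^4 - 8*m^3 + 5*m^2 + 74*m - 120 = (m - 2)*(m^3 - 6*m^2 - 7*m + 60) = (m - 5)*(m - 2)*(m^2 - m - 12) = (m - 5)*(m - 4)*(m - 2)*(m + 3)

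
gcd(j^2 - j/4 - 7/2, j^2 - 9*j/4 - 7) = j + 7/4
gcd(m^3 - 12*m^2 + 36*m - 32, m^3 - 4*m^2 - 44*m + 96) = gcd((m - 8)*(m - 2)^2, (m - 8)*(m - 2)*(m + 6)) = m^2 - 10*m + 16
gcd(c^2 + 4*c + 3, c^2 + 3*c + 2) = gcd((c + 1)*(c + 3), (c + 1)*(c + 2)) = c + 1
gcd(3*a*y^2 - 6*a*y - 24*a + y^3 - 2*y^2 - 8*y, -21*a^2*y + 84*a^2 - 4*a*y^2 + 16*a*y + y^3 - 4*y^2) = 3*a*y - 12*a + y^2 - 4*y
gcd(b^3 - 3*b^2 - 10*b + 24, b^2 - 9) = b + 3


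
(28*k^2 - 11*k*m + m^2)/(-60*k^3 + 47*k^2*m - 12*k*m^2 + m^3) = (-7*k + m)/(15*k^2 - 8*k*m + m^2)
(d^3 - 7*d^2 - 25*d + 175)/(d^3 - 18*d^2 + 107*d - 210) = (d + 5)/(d - 6)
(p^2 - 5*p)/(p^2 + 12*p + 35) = p*(p - 5)/(p^2 + 12*p + 35)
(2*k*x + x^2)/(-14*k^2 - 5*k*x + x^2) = x/(-7*k + x)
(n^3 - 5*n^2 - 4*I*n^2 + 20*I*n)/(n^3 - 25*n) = (n - 4*I)/(n + 5)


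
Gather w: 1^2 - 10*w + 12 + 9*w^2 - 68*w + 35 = 9*w^2 - 78*w + 48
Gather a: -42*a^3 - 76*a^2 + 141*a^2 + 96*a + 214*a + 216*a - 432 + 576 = -42*a^3 + 65*a^2 + 526*a + 144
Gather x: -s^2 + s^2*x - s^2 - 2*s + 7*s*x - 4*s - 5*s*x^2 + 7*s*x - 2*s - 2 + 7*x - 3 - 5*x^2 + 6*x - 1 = -2*s^2 - 8*s + x^2*(-5*s - 5) + x*(s^2 + 14*s + 13) - 6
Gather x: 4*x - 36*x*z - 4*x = -36*x*z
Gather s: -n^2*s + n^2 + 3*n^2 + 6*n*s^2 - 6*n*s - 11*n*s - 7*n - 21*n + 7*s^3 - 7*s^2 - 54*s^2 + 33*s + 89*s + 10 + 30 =4*n^2 - 28*n + 7*s^3 + s^2*(6*n - 61) + s*(-n^2 - 17*n + 122) + 40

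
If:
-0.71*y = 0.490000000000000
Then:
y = -0.69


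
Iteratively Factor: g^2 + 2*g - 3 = (g - 1)*(g + 3)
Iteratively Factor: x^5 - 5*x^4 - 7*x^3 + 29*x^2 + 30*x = (x - 5)*(x^4 - 7*x^2 - 6*x) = (x - 5)*(x + 2)*(x^3 - 2*x^2 - 3*x) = (x - 5)*(x - 3)*(x + 2)*(x^2 + x) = (x - 5)*(x - 3)*(x + 1)*(x + 2)*(x)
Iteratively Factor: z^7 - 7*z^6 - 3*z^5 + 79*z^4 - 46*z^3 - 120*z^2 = (z)*(z^6 - 7*z^5 - 3*z^4 + 79*z^3 - 46*z^2 - 120*z) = z*(z - 2)*(z^5 - 5*z^4 - 13*z^3 + 53*z^2 + 60*z) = z*(z - 4)*(z - 2)*(z^4 - z^3 - 17*z^2 - 15*z) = z*(z - 5)*(z - 4)*(z - 2)*(z^3 + 4*z^2 + 3*z) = z*(z - 5)*(z - 4)*(z - 2)*(z + 1)*(z^2 + 3*z) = z^2*(z - 5)*(z - 4)*(z - 2)*(z + 1)*(z + 3)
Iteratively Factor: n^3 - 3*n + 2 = (n + 2)*(n^2 - 2*n + 1) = (n - 1)*(n + 2)*(n - 1)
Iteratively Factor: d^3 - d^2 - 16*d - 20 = (d + 2)*(d^2 - 3*d - 10) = (d + 2)^2*(d - 5)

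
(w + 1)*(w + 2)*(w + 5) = w^3 + 8*w^2 + 17*w + 10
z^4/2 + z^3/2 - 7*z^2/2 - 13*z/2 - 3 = (z/2 + 1/2)*(z - 3)*(z + 1)*(z + 2)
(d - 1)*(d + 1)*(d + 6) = d^3 + 6*d^2 - d - 6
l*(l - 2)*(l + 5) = l^3 + 3*l^2 - 10*l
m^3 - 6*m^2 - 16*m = m*(m - 8)*(m + 2)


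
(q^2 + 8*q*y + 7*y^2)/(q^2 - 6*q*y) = (q^2 + 8*q*y + 7*y^2)/(q*(q - 6*y))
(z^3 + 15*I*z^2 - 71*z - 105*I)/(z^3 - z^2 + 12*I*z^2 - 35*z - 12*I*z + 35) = (z + 3*I)/(z - 1)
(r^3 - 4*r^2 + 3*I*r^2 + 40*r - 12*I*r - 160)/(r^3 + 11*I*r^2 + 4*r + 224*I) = (r^2 - r*(4 + 5*I) + 20*I)/(r^2 + 3*I*r + 28)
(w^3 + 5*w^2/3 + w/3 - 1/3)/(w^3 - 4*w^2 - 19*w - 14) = (3*w^2 + 2*w - 1)/(3*(w^2 - 5*w - 14))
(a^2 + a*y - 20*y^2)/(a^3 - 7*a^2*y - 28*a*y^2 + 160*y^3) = 1/(a - 8*y)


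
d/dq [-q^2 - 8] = -2*q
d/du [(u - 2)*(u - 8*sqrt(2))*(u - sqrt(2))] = 3*u^2 - 18*sqrt(2)*u - 4*u + 16 + 18*sqrt(2)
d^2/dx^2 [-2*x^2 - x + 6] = -4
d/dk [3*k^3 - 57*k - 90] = 9*k^2 - 57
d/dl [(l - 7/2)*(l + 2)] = 2*l - 3/2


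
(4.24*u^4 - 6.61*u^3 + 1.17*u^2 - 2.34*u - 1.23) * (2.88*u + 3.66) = 12.2112*u^5 - 3.5184*u^4 - 20.823*u^3 - 2.457*u^2 - 12.1068*u - 4.5018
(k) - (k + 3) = -3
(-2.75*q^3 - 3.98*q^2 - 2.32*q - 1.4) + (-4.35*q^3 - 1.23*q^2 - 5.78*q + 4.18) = -7.1*q^3 - 5.21*q^2 - 8.1*q + 2.78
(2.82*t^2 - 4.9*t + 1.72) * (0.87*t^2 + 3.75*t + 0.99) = 2.4534*t^4 + 6.312*t^3 - 14.0868*t^2 + 1.599*t + 1.7028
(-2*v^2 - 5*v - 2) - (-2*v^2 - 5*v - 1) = -1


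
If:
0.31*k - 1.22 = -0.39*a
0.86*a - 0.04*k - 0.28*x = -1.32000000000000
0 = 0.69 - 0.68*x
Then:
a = -0.97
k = 5.15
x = 1.01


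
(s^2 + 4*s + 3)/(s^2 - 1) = (s + 3)/(s - 1)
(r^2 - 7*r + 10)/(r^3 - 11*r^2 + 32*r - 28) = (r - 5)/(r^2 - 9*r + 14)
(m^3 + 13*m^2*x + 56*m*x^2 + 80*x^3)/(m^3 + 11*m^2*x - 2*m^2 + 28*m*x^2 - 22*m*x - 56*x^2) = (m^2 + 9*m*x + 20*x^2)/(m^2 + 7*m*x - 2*m - 14*x)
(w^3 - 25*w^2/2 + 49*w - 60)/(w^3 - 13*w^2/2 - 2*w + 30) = (w - 4)/(w + 2)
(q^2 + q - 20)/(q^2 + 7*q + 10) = (q - 4)/(q + 2)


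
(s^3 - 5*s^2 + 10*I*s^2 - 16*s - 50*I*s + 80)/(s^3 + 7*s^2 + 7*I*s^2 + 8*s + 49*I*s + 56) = (s^2 + s*(-5 + 2*I) - 10*I)/(s^2 + s*(7 - I) - 7*I)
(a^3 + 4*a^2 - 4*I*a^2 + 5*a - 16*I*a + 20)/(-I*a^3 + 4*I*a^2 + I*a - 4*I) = (I*a^3 + 4*a^2*(1 + I) + a*(16 + 5*I) + 20*I)/(a^3 - 4*a^2 - a + 4)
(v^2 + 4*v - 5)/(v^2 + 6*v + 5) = (v - 1)/(v + 1)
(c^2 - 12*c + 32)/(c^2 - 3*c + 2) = (c^2 - 12*c + 32)/(c^2 - 3*c + 2)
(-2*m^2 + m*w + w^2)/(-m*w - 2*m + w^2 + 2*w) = (2*m + w)/(w + 2)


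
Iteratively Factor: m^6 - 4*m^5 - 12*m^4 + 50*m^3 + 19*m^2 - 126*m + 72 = (m - 1)*(m^5 - 3*m^4 - 15*m^3 + 35*m^2 + 54*m - 72) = (m - 1)*(m + 3)*(m^4 - 6*m^3 + 3*m^2 + 26*m - 24) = (m - 4)*(m - 1)*(m + 3)*(m^3 - 2*m^2 - 5*m + 6) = (m - 4)*(m - 1)*(m + 2)*(m + 3)*(m^2 - 4*m + 3) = (m - 4)*(m - 1)^2*(m + 2)*(m + 3)*(m - 3)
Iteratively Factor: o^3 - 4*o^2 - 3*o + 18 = (o - 3)*(o^2 - o - 6) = (o - 3)*(o + 2)*(o - 3)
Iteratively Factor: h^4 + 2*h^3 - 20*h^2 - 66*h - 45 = (h + 3)*(h^3 - h^2 - 17*h - 15) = (h - 5)*(h + 3)*(h^2 + 4*h + 3) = (h - 5)*(h + 1)*(h + 3)*(h + 3)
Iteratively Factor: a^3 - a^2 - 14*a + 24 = (a + 4)*(a^2 - 5*a + 6) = (a - 3)*(a + 4)*(a - 2)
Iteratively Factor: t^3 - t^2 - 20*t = (t)*(t^2 - t - 20) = t*(t + 4)*(t - 5)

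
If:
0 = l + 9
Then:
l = -9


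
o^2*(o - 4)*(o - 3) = o^4 - 7*o^3 + 12*o^2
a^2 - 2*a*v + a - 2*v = (a + 1)*(a - 2*v)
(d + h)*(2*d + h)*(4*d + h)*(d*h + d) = 8*d^4*h + 8*d^4 + 14*d^3*h^2 + 14*d^3*h + 7*d^2*h^3 + 7*d^2*h^2 + d*h^4 + d*h^3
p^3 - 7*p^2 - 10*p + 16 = (p - 8)*(p - 1)*(p + 2)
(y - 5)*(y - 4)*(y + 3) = y^3 - 6*y^2 - 7*y + 60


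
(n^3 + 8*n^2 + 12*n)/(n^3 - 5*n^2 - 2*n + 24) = n*(n + 6)/(n^2 - 7*n + 12)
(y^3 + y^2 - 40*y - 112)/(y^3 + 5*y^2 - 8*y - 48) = (y - 7)/(y - 3)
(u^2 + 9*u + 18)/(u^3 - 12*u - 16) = (u^2 + 9*u + 18)/(u^3 - 12*u - 16)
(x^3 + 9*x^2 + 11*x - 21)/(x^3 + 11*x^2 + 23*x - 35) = (x + 3)/(x + 5)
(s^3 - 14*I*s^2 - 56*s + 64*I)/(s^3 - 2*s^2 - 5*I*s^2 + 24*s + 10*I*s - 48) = (s^2 - 6*I*s - 8)/(s^2 + s*(-2 + 3*I) - 6*I)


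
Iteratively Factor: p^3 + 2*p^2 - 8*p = (p)*(p^2 + 2*p - 8) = p*(p + 4)*(p - 2)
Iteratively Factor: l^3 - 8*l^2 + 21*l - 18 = (l - 3)*(l^2 - 5*l + 6) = (l - 3)*(l - 2)*(l - 3)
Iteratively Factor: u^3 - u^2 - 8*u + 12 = (u + 3)*(u^2 - 4*u + 4) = (u - 2)*(u + 3)*(u - 2)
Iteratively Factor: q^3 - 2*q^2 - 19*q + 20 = (q + 4)*(q^2 - 6*q + 5) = (q - 5)*(q + 4)*(q - 1)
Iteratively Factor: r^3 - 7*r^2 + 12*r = (r - 4)*(r^2 - 3*r) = r*(r - 4)*(r - 3)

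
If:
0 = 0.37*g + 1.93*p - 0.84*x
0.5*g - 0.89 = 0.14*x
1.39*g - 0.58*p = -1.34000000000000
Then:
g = -4.91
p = -9.46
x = -23.90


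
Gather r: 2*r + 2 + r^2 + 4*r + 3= r^2 + 6*r + 5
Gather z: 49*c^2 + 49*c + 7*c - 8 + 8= 49*c^2 + 56*c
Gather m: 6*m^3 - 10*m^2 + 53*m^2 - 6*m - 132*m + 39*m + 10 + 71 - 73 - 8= 6*m^3 + 43*m^2 - 99*m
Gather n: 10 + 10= 20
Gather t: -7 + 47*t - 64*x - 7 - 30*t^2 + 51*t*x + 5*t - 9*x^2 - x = -30*t^2 + t*(51*x + 52) - 9*x^2 - 65*x - 14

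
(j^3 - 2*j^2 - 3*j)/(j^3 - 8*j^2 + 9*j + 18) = j/(j - 6)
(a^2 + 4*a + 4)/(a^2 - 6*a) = (a^2 + 4*a + 4)/(a*(a - 6))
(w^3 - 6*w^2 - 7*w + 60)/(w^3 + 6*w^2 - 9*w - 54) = (w^2 - 9*w + 20)/(w^2 + 3*w - 18)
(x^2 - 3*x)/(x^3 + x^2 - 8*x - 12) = x/(x^2 + 4*x + 4)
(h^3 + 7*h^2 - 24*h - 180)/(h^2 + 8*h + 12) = (h^2 + h - 30)/(h + 2)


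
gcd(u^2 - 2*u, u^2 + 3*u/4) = u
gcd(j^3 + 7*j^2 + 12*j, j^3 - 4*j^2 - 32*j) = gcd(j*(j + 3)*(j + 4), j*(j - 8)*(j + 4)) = j^2 + 4*j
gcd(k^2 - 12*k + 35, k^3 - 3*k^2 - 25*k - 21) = k - 7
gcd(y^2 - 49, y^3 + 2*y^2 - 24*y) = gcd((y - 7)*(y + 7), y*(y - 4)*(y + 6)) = 1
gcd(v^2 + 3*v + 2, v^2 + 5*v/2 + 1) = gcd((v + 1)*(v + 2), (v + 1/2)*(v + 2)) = v + 2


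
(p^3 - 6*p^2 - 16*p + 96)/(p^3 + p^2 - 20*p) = (p^2 - 2*p - 24)/(p*(p + 5))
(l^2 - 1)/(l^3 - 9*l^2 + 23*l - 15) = (l + 1)/(l^2 - 8*l + 15)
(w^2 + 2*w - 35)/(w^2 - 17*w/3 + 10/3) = 3*(w + 7)/(3*w - 2)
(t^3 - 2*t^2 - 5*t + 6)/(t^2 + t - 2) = t - 3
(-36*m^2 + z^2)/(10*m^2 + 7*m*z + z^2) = (-36*m^2 + z^2)/(10*m^2 + 7*m*z + z^2)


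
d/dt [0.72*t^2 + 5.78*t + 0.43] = 1.44*t + 5.78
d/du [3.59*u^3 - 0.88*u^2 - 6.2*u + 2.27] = 10.77*u^2 - 1.76*u - 6.2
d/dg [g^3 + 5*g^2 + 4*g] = 3*g^2 + 10*g + 4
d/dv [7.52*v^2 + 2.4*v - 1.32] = 15.04*v + 2.4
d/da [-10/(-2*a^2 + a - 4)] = 10*(1 - 4*a)/(2*a^2 - a + 4)^2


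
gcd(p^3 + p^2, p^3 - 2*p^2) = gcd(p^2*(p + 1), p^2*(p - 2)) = p^2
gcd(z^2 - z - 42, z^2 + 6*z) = z + 6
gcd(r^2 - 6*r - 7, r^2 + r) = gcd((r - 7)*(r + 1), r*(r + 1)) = r + 1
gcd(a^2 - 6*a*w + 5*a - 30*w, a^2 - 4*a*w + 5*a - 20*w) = a + 5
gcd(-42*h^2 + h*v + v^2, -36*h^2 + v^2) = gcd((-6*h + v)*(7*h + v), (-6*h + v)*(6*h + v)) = -6*h + v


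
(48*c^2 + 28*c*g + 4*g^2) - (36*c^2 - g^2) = 12*c^2 + 28*c*g + 5*g^2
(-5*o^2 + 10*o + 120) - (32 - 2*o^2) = -3*o^2 + 10*o + 88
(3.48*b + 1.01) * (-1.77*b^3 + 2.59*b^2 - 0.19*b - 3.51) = -6.1596*b^4 + 7.2255*b^3 + 1.9547*b^2 - 12.4067*b - 3.5451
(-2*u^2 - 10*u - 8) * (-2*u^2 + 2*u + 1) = 4*u^4 + 16*u^3 - 6*u^2 - 26*u - 8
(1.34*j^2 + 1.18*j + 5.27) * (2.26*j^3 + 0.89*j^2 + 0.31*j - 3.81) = 3.0284*j^5 + 3.8594*j^4 + 13.3758*j^3 - 0.0493000000000006*j^2 - 2.8621*j - 20.0787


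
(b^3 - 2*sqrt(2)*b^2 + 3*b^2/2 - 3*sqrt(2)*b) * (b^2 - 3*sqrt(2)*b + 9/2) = b^5 - 5*sqrt(2)*b^4 + 3*b^4/2 - 15*sqrt(2)*b^3/2 + 33*b^3/2 - 9*sqrt(2)*b^2 + 99*b^2/4 - 27*sqrt(2)*b/2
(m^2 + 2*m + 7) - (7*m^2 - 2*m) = -6*m^2 + 4*m + 7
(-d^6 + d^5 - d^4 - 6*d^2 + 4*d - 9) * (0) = 0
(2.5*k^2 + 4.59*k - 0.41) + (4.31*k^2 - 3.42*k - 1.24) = 6.81*k^2 + 1.17*k - 1.65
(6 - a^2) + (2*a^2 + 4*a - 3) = a^2 + 4*a + 3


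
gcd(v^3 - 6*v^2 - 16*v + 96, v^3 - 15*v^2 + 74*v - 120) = v^2 - 10*v + 24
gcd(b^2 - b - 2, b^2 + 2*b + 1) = b + 1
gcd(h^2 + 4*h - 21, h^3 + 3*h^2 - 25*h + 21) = h^2 + 4*h - 21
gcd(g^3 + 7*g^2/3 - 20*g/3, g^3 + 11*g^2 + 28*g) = g^2 + 4*g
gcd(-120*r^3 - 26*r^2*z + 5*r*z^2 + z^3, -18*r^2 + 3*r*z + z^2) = 6*r + z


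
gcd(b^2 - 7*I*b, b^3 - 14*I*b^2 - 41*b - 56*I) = b - 7*I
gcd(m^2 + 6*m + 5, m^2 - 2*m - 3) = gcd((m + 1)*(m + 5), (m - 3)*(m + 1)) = m + 1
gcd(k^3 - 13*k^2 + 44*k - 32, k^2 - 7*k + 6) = k - 1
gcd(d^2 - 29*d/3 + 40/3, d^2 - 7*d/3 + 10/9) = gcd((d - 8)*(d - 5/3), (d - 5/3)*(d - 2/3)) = d - 5/3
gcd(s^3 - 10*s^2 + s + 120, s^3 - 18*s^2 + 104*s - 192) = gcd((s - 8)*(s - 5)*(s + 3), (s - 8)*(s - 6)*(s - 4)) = s - 8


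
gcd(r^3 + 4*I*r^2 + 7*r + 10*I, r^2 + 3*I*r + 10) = r^2 + 3*I*r + 10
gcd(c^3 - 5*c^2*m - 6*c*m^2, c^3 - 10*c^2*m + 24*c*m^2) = c^2 - 6*c*m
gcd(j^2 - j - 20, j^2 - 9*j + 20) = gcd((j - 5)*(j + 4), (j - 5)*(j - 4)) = j - 5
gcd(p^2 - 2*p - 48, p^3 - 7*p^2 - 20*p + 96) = p - 8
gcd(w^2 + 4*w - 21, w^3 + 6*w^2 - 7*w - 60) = w - 3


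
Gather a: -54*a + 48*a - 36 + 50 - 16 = -6*a - 2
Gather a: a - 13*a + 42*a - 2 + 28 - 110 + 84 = 30*a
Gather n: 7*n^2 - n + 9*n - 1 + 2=7*n^2 + 8*n + 1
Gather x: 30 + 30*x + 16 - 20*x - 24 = 10*x + 22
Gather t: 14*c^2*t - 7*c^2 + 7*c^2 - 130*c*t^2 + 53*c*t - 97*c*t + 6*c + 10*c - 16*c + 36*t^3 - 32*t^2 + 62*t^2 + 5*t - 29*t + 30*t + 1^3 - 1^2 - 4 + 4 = 36*t^3 + t^2*(30 - 130*c) + t*(14*c^2 - 44*c + 6)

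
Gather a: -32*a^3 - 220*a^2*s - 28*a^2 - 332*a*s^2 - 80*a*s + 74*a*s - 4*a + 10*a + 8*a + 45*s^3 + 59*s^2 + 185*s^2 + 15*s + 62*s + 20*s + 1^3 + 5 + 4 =-32*a^3 + a^2*(-220*s - 28) + a*(-332*s^2 - 6*s + 14) + 45*s^3 + 244*s^2 + 97*s + 10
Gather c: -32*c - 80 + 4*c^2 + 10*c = 4*c^2 - 22*c - 80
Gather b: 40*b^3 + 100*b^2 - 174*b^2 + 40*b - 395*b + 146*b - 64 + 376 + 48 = 40*b^3 - 74*b^2 - 209*b + 360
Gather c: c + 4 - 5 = c - 1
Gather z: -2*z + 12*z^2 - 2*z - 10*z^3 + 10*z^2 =-10*z^3 + 22*z^2 - 4*z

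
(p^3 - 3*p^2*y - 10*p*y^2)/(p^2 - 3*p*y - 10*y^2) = p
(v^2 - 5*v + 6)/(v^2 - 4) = (v - 3)/(v + 2)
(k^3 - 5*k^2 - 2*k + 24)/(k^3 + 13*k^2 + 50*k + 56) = (k^2 - 7*k + 12)/(k^2 + 11*k + 28)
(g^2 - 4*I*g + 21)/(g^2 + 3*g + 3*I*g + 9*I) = (g - 7*I)/(g + 3)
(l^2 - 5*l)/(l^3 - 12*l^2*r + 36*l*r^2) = (l - 5)/(l^2 - 12*l*r + 36*r^2)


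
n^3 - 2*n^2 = n^2*(n - 2)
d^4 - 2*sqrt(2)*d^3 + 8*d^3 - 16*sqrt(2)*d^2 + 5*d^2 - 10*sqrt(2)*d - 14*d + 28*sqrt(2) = (d - 1)*(d + 2)*(d + 7)*(d - 2*sqrt(2))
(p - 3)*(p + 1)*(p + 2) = p^3 - 7*p - 6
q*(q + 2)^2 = q^3 + 4*q^2 + 4*q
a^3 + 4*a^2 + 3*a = a*(a + 1)*(a + 3)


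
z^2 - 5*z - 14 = (z - 7)*(z + 2)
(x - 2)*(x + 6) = x^2 + 4*x - 12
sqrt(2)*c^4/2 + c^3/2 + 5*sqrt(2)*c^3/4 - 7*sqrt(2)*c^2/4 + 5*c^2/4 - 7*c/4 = c*(c - 1)*(c + 7/2)*(sqrt(2)*c/2 + 1/2)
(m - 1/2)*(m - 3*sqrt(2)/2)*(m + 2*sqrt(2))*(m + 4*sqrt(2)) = m^4 - m^3/2 + 9*sqrt(2)*m^3/2 - 9*sqrt(2)*m^2/4 - 2*m^2 - 24*sqrt(2)*m + m + 12*sqrt(2)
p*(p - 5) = p^2 - 5*p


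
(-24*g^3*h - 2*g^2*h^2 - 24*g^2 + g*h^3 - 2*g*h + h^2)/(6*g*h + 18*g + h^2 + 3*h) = (-24*g^3*h - 2*g^2*h^2 - 24*g^2 + g*h^3 - 2*g*h + h^2)/(6*g*h + 18*g + h^2 + 3*h)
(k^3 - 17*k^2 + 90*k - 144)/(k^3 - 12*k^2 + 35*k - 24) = (k - 6)/(k - 1)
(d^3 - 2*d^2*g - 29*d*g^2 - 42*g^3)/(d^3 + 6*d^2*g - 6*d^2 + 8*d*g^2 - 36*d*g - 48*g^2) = (d^2 - 4*d*g - 21*g^2)/(d^2 + 4*d*g - 6*d - 24*g)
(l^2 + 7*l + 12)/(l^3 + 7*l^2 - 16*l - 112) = (l + 3)/(l^2 + 3*l - 28)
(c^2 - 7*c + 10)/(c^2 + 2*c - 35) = (c - 2)/(c + 7)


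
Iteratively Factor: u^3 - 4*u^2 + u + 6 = (u - 2)*(u^2 - 2*u - 3) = (u - 3)*(u - 2)*(u + 1)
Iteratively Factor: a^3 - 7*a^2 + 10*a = (a)*(a^2 - 7*a + 10) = a*(a - 5)*(a - 2)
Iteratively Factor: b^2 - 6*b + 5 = (b - 1)*(b - 5)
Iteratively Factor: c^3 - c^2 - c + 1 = (c - 1)*(c^2 - 1) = (c - 1)^2*(c + 1)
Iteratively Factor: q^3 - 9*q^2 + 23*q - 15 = (q - 3)*(q^2 - 6*q + 5) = (q - 5)*(q - 3)*(q - 1)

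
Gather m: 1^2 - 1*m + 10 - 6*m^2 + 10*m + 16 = -6*m^2 + 9*m + 27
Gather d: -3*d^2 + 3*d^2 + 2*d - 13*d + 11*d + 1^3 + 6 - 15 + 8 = 0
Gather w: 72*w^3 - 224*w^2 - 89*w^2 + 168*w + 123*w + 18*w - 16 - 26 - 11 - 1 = 72*w^3 - 313*w^2 + 309*w - 54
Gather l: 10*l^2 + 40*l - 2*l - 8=10*l^2 + 38*l - 8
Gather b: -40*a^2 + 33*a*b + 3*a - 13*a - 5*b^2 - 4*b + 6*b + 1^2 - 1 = -40*a^2 - 10*a - 5*b^2 + b*(33*a + 2)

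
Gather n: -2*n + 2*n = 0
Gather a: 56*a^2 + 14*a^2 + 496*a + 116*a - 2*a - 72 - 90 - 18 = 70*a^2 + 610*a - 180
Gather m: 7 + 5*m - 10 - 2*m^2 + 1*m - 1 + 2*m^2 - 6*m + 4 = 0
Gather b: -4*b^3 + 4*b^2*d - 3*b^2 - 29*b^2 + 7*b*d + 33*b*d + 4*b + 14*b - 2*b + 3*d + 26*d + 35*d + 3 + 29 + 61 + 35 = -4*b^3 + b^2*(4*d - 32) + b*(40*d + 16) + 64*d + 128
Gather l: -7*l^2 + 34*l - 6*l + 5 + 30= -7*l^2 + 28*l + 35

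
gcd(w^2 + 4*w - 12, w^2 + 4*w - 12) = w^2 + 4*w - 12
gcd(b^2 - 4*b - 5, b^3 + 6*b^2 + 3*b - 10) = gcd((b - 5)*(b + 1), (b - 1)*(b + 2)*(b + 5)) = 1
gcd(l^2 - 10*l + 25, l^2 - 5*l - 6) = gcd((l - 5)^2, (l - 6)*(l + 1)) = 1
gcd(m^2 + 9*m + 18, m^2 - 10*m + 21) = 1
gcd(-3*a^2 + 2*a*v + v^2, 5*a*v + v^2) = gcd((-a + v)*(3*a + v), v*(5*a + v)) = 1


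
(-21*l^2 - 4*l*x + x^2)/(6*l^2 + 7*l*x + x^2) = (-21*l^2 - 4*l*x + x^2)/(6*l^2 + 7*l*x + x^2)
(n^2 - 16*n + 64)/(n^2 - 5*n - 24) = (n - 8)/(n + 3)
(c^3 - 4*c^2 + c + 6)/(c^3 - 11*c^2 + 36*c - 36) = (c + 1)/(c - 6)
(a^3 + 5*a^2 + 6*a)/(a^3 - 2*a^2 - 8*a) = (a + 3)/(a - 4)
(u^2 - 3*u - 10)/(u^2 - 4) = (u - 5)/(u - 2)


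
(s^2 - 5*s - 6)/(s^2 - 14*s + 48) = (s + 1)/(s - 8)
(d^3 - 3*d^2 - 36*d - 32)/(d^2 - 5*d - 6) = (d^2 - 4*d - 32)/(d - 6)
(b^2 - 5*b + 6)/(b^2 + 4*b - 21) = (b - 2)/(b + 7)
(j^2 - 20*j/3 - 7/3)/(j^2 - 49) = (j + 1/3)/(j + 7)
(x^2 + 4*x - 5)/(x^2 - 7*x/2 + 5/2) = 2*(x + 5)/(2*x - 5)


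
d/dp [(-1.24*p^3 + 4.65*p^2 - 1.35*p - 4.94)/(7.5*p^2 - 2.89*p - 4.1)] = (-9.3*p^4 + 7.16719999999999*p^3 + 11.9385*p^2 + 35.97*p - 8.7416)/(56.25*p^4 - 43.35*p^3 - 53.1479*p^2 + 23.698*p + 16.81)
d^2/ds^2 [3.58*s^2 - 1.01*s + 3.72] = 7.16000000000000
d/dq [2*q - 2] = 2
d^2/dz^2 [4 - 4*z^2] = -8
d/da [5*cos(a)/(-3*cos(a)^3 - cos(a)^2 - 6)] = 5*(-9*cos(a) - cos(2*a) - 3*cos(3*a) + 11)*sin(a)/(2*(3*cos(a)^3 + cos(a)^2 + 6)^2)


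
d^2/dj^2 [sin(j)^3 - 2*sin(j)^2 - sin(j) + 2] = sin(j)/4 + 9*sin(3*j)/4 - 4*cos(2*j)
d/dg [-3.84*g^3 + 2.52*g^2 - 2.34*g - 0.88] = -11.52*g^2 + 5.04*g - 2.34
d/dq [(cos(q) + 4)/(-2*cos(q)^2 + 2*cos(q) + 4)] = (sin(q)^2 - 8*cos(q) + 1)*sin(q)/(2*(sin(q)^2 + cos(q) + 1)^2)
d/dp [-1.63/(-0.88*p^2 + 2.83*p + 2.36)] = (4.6129 - 2.8688*p)/(-0.88*p^2 + 2.83*p + 2.36)^2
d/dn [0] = 0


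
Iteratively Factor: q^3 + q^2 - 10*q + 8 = (q - 1)*(q^2 + 2*q - 8) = (q - 2)*(q - 1)*(q + 4)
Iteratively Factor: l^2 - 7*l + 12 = (l - 4)*(l - 3)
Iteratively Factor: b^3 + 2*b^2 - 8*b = (b + 4)*(b^2 - 2*b) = b*(b + 4)*(b - 2)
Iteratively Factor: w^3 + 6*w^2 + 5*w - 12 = (w + 4)*(w^2 + 2*w - 3) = (w + 3)*(w + 4)*(w - 1)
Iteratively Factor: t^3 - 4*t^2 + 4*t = (t - 2)*(t^2 - 2*t) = t*(t - 2)*(t - 2)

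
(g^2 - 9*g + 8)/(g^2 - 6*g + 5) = (g - 8)/(g - 5)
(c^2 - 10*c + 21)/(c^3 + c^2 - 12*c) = (c - 7)/(c*(c + 4))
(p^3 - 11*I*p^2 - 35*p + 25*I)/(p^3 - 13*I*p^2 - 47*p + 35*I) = (p - 5*I)/(p - 7*I)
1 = 1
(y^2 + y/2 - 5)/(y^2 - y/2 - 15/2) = (y - 2)/(y - 3)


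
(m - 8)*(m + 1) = m^2 - 7*m - 8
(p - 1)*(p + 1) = p^2 - 1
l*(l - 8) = l^2 - 8*l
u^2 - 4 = (u - 2)*(u + 2)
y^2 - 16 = (y - 4)*(y + 4)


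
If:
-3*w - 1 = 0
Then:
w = -1/3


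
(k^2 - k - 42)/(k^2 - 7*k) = (k + 6)/k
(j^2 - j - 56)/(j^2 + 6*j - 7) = (j - 8)/(j - 1)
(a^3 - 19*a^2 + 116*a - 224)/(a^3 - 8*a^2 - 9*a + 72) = (a^2 - 11*a + 28)/(a^2 - 9)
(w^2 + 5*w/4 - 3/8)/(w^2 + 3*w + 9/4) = (4*w - 1)/(2*(2*w + 3))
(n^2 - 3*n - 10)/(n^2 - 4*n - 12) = (n - 5)/(n - 6)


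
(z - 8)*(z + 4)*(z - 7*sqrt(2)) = z^3 - 7*sqrt(2)*z^2 - 4*z^2 - 32*z + 28*sqrt(2)*z + 224*sqrt(2)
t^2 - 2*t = t*(t - 2)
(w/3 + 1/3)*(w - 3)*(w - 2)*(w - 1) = w^4/3 - 5*w^3/3 + 5*w^2/3 + 5*w/3 - 2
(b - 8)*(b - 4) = b^2 - 12*b + 32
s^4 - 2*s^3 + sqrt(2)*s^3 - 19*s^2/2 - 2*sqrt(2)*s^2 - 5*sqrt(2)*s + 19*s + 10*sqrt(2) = (s - 2)*(s - 2*sqrt(2))*(s + sqrt(2)/2)*(s + 5*sqrt(2)/2)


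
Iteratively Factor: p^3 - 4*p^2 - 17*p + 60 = (p - 3)*(p^2 - p - 20) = (p - 5)*(p - 3)*(p + 4)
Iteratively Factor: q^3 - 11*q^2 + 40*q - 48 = (q - 4)*(q^2 - 7*q + 12) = (q - 4)*(q - 3)*(q - 4)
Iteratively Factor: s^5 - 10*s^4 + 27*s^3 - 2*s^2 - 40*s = (s + 1)*(s^4 - 11*s^3 + 38*s^2 - 40*s) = (s - 4)*(s + 1)*(s^3 - 7*s^2 + 10*s) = s*(s - 4)*(s + 1)*(s^2 - 7*s + 10) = s*(s - 5)*(s - 4)*(s + 1)*(s - 2)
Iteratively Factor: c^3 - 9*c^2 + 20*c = (c - 4)*(c^2 - 5*c) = c*(c - 4)*(c - 5)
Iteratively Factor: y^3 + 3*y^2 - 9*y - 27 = (y + 3)*(y^2 - 9) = (y - 3)*(y + 3)*(y + 3)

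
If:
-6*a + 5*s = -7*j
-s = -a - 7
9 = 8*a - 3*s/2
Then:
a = 3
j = -32/7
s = 10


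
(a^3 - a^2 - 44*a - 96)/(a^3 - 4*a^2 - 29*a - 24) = (a + 4)/(a + 1)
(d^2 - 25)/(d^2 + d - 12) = (d^2 - 25)/(d^2 + d - 12)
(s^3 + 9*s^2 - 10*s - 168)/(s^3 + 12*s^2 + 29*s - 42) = (s - 4)/(s - 1)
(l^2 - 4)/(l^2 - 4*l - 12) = (l - 2)/(l - 6)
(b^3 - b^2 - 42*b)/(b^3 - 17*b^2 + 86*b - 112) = b*(b + 6)/(b^2 - 10*b + 16)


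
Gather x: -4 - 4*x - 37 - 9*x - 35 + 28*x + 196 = 15*x + 120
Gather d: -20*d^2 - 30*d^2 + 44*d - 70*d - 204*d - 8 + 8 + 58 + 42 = -50*d^2 - 230*d + 100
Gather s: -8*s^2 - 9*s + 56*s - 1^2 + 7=-8*s^2 + 47*s + 6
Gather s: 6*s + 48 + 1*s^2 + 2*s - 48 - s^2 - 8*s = 0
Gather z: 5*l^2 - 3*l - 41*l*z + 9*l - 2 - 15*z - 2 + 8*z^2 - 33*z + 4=5*l^2 + 6*l + 8*z^2 + z*(-41*l - 48)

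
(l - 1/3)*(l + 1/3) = l^2 - 1/9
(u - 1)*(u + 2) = u^2 + u - 2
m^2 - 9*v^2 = (m - 3*v)*(m + 3*v)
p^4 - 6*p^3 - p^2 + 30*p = p*(p - 5)*(p - 3)*(p + 2)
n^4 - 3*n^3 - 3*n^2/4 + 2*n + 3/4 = (n - 3)*(n - 1)*(n + 1/2)^2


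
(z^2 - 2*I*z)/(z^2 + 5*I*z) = (z - 2*I)/(z + 5*I)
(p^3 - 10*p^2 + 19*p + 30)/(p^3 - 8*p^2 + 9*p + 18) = (p - 5)/(p - 3)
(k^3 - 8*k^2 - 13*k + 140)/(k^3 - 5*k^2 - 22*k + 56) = (k - 5)/(k - 2)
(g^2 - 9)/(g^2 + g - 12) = (g + 3)/(g + 4)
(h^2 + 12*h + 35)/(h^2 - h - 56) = (h + 5)/(h - 8)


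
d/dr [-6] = 0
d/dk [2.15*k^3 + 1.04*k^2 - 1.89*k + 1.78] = 6.45*k^2 + 2.08*k - 1.89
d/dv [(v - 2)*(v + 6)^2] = (v + 6)*(3*v + 2)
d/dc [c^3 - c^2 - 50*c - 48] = 3*c^2 - 2*c - 50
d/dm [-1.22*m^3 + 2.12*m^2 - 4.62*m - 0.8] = -3.66*m^2 + 4.24*m - 4.62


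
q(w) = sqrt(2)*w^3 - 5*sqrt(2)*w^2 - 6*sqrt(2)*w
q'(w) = 3*sqrt(2)*w^2 - 10*sqrt(2)*w - 6*sqrt(2)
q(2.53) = -43.83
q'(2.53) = -17.11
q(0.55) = -6.57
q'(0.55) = -14.98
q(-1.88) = -18.44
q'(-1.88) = 33.10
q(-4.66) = -257.12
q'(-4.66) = 149.55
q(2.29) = -39.53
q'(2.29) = -18.62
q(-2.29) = -34.63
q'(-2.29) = 46.15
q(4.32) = -54.60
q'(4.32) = 9.60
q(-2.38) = -38.92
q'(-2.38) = 49.21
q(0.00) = 0.00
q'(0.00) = -8.49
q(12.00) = 1323.70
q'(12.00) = 432.75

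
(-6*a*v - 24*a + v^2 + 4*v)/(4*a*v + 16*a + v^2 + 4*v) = (-6*a + v)/(4*a + v)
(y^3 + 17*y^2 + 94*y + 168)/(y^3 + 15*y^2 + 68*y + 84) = (y + 4)/(y + 2)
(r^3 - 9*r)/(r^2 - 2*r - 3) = r*(r + 3)/(r + 1)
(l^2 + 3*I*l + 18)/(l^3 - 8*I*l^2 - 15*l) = (l + 6*I)/(l*(l - 5*I))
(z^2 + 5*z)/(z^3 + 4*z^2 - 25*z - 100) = z/(z^2 - z - 20)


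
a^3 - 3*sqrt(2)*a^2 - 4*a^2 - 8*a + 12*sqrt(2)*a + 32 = (a - 4)*(a - 4*sqrt(2))*(a + sqrt(2))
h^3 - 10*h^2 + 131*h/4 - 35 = (h - 4)*(h - 7/2)*(h - 5/2)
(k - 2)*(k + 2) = k^2 - 4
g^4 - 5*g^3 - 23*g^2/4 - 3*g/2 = g*(g - 6)*(g + 1/2)^2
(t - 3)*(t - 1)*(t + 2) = t^3 - 2*t^2 - 5*t + 6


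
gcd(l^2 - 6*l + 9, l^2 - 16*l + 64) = 1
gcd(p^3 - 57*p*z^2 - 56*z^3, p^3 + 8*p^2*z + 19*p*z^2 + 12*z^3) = p + z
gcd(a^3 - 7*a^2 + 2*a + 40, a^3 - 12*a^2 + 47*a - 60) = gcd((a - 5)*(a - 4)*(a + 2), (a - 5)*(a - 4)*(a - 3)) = a^2 - 9*a + 20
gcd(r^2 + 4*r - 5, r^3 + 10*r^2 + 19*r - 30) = r^2 + 4*r - 5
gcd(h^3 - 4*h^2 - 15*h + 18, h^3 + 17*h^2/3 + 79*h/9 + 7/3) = h + 3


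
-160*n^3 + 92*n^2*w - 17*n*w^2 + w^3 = (-8*n + w)*(-5*n + w)*(-4*n + w)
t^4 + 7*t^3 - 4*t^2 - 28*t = t*(t - 2)*(t + 2)*(t + 7)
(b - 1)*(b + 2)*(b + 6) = b^3 + 7*b^2 + 4*b - 12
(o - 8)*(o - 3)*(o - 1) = o^3 - 12*o^2 + 35*o - 24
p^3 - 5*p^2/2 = p^2*(p - 5/2)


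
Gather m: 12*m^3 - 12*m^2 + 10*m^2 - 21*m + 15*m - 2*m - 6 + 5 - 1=12*m^3 - 2*m^2 - 8*m - 2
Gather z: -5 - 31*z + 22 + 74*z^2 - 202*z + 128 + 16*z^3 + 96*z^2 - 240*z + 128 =16*z^3 + 170*z^2 - 473*z + 273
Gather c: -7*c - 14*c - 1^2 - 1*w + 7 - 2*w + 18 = -21*c - 3*w + 24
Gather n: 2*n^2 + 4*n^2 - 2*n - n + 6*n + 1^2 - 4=6*n^2 + 3*n - 3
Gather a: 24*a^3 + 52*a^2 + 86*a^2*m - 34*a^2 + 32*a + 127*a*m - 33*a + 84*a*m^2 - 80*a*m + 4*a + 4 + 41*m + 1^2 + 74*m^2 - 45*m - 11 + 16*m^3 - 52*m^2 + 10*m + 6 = 24*a^3 + a^2*(86*m + 18) + a*(84*m^2 + 47*m + 3) + 16*m^3 + 22*m^2 + 6*m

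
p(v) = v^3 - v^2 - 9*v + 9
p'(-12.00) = 447.00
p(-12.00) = -1755.00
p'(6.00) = 87.00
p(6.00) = 135.00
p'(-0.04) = -8.92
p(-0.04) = 9.36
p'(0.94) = -8.23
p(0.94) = 0.49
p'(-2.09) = 8.28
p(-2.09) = 14.31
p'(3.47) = 20.18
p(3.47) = 7.51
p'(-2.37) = 12.59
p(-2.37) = 11.40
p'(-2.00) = 7.00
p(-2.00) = 15.00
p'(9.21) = 227.05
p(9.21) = 622.52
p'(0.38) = -9.33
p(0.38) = 5.49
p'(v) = 3*v^2 - 2*v - 9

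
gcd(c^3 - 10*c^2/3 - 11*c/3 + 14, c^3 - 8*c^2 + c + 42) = c^2 - c - 6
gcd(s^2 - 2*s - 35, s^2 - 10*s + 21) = s - 7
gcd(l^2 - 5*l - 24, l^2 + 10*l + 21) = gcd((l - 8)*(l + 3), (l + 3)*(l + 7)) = l + 3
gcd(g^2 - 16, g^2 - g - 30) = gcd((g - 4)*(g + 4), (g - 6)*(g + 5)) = 1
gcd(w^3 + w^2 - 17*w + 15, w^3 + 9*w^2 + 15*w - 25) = w^2 + 4*w - 5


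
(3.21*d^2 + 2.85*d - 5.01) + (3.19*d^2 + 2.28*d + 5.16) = 6.4*d^2 + 5.13*d + 0.15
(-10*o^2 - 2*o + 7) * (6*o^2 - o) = -60*o^4 - 2*o^3 + 44*o^2 - 7*o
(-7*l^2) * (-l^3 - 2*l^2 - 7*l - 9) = 7*l^5 + 14*l^4 + 49*l^3 + 63*l^2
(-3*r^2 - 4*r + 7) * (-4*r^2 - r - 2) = 12*r^4 + 19*r^3 - 18*r^2 + r - 14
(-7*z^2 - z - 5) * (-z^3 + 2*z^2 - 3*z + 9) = 7*z^5 - 13*z^4 + 24*z^3 - 70*z^2 + 6*z - 45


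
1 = 1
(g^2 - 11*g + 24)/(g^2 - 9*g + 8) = (g - 3)/(g - 1)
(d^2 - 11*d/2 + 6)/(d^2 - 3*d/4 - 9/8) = 4*(d - 4)/(4*d + 3)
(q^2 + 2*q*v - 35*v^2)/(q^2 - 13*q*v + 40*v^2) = (q + 7*v)/(q - 8*v)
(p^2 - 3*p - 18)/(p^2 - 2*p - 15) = (p - 6)/(p - 5)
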